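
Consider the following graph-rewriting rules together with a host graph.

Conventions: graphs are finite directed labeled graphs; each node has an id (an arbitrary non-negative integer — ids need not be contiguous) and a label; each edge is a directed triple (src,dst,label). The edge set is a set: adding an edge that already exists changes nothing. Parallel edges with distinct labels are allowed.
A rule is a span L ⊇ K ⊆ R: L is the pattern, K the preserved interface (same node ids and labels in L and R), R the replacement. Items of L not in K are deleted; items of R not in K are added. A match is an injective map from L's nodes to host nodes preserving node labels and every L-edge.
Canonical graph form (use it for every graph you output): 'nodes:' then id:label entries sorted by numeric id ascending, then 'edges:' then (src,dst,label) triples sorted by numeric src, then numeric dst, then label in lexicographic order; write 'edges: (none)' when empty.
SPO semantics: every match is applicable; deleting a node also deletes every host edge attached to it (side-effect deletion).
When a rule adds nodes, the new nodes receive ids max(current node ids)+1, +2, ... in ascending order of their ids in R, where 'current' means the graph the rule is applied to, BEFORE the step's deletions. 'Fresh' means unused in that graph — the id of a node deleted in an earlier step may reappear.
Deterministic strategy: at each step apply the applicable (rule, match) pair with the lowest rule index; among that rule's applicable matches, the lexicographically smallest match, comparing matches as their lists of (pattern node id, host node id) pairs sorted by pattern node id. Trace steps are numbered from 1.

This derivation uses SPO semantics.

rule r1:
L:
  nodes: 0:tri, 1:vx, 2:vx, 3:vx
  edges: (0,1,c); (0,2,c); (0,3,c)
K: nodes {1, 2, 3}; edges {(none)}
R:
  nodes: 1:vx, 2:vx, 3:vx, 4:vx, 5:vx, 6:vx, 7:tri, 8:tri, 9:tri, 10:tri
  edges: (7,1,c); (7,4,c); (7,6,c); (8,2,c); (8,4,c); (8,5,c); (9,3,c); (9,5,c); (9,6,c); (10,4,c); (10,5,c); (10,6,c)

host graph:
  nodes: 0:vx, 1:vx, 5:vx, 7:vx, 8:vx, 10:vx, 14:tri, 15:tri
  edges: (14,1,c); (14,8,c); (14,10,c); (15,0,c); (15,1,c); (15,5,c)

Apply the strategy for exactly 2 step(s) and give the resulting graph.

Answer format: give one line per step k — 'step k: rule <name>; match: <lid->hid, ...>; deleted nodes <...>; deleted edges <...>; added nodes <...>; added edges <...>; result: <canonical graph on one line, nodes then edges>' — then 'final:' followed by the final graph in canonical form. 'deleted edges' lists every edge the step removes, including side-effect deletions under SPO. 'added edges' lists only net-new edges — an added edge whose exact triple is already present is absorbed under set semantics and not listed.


step 1: rule r1; match: 0->14, 1->1, 2->8, 3->10; deleted nodes 14; deleted edges (14,1,c); (14,8,c); (14,10,c); added nodes 16, 17, 18, 19, 20, 21, 22; added edges (19,1,c); (19,16,c); (19,18,c); (20,8,c); (20,16,c); (20,17,c); (21,10,c); (21,17,c); (21,18,c); (22,16,c); (22,17,c); (22,18,c); result: nodes: 0:vx, 1:vx, 5:vx, 7:vx, 8:vx, 10:vx, 15:tri, 16:vx, 17:vx, 18:vx, 19:tri, 20:tri, 21:tri, 22:tri edges: (15,0,c); (15,1,c); (15,5,c); (19,1,c); (19,16,c); (19,18,c); (20,8,c); (20,16,c); (20,17,c); (21,10,c); (21,17,c); (21,18,c); (22,16,c); (22,17,c); (22,18,c)
step 2: rule r1; match: 0->15, 1->0, 2->1, 3->5; deleted nodes 15; deleted edges (15,0,c); (15,1,c); (15,5,c); added nodes 23, 24, 25, 26, 27, 28, 29; added edges (26,0,c); (26,23,c); (26,25,c); (27,1,c); (27,23,c); (27,24,c); (28,5,c); (28,24,c); (28,25,c); (29,23,c); (29,24,c); (29,25,c); result: nodes: 0:vx, 1:vx, 5:vx, 7:vx, 8:vx, 10:vx, 16:vx, 17:vx, 18:vx, 19:tri, 20:tri, 21:tri, 22:tri, 23:vx, 24:vx, 25:vx, 26:tri, 27:tri, 28:tri, 29:tri edges: (19,1,c); (19,16,c); (19,18,c); (20,8,c); (20,16,c); (20,17,c); (21,10,c); (21,17,c); (21,18,c); (22,16,c); (22,17,c); (22,18,c); (26,0,c); (26,23,c); (26,25,c); (27,1,c); (27,23,c); (27,24,c); (28,5,c); (28,24,c); (28,25,c); (29,23,c); (29,24,c); (29,25,c)
final:
nodes: 0:vx, 1:vx, 5:vx, 7:vx, 8:vx, 10:vx, 16:vx, 17:vx, 18:vx, 19:tri, 20:tri, 21:tri, 22:tri, 23:vx, 24:vx, 25:vx, 26:tri, 27:tri, 28:tri, 29:tri
edges: (19,1,c); (19,16,c); (19,18,c); (20,8,c); (20,16,c); (20,17,c); (21,10,c); (21,17,c); (21,18,c); (22,16,c); (22,17,c); (22,18,c); (26,0,c); (26,23,c); (26,25,c); (27,1,c); (27,23,c); (27,24,c); (28,5,c); (28,24,c); (28,25,c); (29,23,c); (29,24,c); (29,25,c)


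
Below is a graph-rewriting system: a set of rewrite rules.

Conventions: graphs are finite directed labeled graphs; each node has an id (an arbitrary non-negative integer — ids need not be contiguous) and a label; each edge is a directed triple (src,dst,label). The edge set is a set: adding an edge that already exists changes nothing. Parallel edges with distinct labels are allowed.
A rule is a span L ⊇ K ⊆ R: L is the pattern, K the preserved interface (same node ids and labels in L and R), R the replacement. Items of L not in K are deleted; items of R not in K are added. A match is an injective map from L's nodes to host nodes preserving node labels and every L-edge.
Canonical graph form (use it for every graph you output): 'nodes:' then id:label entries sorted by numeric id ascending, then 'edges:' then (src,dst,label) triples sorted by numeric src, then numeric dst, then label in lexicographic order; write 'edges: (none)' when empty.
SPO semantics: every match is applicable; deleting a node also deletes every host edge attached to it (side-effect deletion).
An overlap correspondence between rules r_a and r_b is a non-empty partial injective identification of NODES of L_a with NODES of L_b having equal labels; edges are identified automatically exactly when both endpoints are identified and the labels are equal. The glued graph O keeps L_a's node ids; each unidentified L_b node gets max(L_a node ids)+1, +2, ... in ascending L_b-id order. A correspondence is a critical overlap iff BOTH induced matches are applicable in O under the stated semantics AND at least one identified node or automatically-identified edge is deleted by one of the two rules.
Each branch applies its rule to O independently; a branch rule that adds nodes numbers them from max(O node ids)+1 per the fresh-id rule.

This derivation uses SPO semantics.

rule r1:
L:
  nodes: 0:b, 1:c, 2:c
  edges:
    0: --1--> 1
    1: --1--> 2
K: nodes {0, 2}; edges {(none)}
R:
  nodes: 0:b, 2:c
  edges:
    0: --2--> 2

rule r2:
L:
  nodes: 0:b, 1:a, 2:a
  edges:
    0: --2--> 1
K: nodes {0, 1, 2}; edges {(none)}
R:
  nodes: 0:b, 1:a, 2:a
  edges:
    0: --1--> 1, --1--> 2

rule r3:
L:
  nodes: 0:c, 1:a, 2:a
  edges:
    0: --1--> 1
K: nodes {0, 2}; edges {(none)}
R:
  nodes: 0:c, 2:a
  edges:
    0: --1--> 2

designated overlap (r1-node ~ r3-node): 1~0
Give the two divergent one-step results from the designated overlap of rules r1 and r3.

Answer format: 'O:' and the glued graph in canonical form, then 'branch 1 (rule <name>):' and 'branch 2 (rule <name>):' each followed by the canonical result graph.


O:
nodes: 0:b, 1:c, 2:c, 3:a, 4:a
edges: (0,1,1); (1,2,1); (1,3,1)
branch 1 (rule r1):
nodes: 0:b, 2:c, 3:a, 4:a
edges: (0,2,2)
branch 2 (rule r3):
nodes: 0:b, 1:c, 2:c, 4:a
edges: (0,1,1); (1,2,1); (1,4,1)


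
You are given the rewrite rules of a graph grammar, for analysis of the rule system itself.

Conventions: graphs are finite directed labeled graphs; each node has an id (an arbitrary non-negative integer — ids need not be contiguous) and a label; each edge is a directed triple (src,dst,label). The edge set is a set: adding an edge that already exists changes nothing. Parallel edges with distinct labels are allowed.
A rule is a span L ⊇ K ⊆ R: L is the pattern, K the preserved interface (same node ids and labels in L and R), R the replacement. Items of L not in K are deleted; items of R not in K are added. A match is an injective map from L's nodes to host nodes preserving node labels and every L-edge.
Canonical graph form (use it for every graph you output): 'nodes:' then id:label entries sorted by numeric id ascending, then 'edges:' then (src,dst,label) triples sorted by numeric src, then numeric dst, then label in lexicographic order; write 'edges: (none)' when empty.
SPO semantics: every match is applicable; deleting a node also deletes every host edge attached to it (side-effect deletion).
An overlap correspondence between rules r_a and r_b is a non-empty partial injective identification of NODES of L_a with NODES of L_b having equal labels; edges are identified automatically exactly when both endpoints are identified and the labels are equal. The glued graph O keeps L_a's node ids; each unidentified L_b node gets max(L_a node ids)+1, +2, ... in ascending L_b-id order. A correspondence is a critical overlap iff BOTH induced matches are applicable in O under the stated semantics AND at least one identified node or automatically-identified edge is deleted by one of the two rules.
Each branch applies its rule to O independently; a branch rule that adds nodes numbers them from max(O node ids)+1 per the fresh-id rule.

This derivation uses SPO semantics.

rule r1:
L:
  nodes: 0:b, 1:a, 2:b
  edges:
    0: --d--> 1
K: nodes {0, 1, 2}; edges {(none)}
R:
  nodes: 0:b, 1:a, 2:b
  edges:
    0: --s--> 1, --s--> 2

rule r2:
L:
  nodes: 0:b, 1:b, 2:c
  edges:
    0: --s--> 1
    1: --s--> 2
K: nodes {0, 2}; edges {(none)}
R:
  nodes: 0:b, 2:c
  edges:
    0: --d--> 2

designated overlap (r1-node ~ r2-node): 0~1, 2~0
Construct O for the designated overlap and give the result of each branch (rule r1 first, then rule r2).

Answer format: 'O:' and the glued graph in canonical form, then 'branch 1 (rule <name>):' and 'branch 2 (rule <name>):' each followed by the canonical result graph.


O:
nodes: 0:b, 1:a, 2:b, 3:c
edges: (0,1,d); (0,3,s); (2,0,s)
branch 1 (rule r1):
nodes: 0:b, 1:a, 2:b, 3:c
edges: (0,1,s); (0,2,s); (0,3,s); (2,0,s)
branch 2 (rule r2):
nodes: 1:a, 2:b, 3:c
edges: (2,3,d)


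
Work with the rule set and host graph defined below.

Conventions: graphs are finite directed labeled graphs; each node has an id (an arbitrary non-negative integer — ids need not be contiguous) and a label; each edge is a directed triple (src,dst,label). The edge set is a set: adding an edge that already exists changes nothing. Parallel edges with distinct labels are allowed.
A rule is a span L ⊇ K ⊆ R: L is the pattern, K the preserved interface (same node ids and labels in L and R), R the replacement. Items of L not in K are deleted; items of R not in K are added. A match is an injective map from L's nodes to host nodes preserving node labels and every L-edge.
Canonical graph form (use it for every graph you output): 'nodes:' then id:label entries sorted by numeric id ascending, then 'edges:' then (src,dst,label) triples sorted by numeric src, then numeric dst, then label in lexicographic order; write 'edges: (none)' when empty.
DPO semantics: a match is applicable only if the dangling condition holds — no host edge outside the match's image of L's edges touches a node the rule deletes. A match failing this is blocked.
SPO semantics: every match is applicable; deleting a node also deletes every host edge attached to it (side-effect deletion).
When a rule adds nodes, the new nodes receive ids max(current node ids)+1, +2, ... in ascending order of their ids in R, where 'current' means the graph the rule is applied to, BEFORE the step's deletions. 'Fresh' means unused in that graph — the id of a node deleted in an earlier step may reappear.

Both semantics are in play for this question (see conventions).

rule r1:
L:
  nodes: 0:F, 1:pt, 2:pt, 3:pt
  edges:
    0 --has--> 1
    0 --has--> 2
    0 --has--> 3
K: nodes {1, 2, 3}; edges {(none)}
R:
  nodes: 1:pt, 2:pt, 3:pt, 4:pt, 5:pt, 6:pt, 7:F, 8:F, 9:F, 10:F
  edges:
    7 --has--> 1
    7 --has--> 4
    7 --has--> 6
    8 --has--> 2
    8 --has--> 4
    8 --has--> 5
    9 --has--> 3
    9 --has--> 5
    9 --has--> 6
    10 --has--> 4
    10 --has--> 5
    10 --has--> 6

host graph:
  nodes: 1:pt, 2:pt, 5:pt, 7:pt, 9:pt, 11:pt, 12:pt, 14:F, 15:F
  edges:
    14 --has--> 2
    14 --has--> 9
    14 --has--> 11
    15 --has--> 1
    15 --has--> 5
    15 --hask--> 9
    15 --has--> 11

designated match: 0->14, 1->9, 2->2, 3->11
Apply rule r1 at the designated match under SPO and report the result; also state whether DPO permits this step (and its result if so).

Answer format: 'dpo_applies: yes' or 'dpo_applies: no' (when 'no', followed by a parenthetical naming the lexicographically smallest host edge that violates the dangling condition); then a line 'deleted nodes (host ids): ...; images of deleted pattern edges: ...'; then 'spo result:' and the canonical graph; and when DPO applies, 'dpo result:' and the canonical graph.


dpo_applies: yes
deleted nodes (host ids): 14; images of deleted pattern edges: (14,2,has); (14,9,has); (14,11,has)
spo result:
nodes: 1:pt, 2:pt, 5:pt, 7:pt, 9:pt, 11:pt, 12:pt, 15:F, 16:pt, 17:pt, 18:pt, 19:F, 20:F, 21:F, 22:F
edges: (15,1,has); (15,5,has); (15,9,hask); (15,11,has); (19,9,has); (19,16,has); (19,18,has); (20,2,has); (20,16,has); (20,17,has); (21,11,has); (21,17,has); (21,18,has); (22,16,has); (22,17,has); (22,18,has)
dpo result:
nodes: 1:pt, 2:pt, 5:pt, 7:pt, 9:pt, 11:pt, 12:pt, 15:F, 16:pt, 17:pt, 18:pt, 19:F, 20:F, 21:F, 22:F
edges: (15,1,has); (15,5,has); (15,9,hask); (15,11,has); (19,9,has); (19,16,has); (19,18,has); (20,2,has); (20,16,has); (20,17,has); (21,11,has); (21,17,has); (21,18,has); (22,16,has); (22,17,has); (22,18,has)


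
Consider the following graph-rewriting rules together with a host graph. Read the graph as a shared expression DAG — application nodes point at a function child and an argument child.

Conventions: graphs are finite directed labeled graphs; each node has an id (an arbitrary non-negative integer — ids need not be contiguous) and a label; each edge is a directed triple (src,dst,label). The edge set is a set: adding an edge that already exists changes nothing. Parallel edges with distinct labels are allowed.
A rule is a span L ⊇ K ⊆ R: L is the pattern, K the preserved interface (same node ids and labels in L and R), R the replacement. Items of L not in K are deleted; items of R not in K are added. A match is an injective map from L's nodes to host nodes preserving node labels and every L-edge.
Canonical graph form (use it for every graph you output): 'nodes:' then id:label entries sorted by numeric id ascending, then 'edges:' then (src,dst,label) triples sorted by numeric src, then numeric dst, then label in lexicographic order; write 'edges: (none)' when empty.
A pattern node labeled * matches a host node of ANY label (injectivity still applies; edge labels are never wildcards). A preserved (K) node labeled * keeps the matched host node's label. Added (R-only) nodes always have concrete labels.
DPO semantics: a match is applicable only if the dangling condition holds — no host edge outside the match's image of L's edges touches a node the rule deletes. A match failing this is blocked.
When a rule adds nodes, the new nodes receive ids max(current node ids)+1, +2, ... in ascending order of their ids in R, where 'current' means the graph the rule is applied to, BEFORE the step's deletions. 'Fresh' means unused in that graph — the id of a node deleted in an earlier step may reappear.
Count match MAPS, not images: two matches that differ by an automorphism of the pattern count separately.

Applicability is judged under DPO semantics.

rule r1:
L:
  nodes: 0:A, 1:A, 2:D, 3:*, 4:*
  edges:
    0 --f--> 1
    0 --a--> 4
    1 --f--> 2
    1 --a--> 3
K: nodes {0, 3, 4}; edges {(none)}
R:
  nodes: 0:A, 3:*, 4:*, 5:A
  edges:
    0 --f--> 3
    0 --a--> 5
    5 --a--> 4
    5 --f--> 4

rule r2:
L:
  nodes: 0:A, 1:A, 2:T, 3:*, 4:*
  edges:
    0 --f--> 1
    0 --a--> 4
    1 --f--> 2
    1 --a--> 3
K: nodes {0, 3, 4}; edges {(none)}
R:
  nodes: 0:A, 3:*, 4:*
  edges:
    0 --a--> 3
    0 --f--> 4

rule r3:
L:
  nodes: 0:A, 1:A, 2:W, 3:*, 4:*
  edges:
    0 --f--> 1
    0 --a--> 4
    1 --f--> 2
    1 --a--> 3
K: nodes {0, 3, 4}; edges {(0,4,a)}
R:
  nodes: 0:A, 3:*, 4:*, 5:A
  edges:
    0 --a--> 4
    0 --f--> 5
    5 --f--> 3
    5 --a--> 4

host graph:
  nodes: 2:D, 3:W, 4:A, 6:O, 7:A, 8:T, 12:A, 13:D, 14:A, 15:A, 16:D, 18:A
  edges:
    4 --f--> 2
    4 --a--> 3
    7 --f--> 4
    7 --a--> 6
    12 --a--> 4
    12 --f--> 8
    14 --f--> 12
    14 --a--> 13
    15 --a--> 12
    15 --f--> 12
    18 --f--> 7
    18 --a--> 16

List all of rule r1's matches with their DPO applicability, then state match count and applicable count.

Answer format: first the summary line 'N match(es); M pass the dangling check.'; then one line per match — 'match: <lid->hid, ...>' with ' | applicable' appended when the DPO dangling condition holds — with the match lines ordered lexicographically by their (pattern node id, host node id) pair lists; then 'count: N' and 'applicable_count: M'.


1 match(es); 0 pass the dangling check.
match: 0->7, 1->4, 2->2, 3->3, 4->6
count: 1
applicable_count: 0


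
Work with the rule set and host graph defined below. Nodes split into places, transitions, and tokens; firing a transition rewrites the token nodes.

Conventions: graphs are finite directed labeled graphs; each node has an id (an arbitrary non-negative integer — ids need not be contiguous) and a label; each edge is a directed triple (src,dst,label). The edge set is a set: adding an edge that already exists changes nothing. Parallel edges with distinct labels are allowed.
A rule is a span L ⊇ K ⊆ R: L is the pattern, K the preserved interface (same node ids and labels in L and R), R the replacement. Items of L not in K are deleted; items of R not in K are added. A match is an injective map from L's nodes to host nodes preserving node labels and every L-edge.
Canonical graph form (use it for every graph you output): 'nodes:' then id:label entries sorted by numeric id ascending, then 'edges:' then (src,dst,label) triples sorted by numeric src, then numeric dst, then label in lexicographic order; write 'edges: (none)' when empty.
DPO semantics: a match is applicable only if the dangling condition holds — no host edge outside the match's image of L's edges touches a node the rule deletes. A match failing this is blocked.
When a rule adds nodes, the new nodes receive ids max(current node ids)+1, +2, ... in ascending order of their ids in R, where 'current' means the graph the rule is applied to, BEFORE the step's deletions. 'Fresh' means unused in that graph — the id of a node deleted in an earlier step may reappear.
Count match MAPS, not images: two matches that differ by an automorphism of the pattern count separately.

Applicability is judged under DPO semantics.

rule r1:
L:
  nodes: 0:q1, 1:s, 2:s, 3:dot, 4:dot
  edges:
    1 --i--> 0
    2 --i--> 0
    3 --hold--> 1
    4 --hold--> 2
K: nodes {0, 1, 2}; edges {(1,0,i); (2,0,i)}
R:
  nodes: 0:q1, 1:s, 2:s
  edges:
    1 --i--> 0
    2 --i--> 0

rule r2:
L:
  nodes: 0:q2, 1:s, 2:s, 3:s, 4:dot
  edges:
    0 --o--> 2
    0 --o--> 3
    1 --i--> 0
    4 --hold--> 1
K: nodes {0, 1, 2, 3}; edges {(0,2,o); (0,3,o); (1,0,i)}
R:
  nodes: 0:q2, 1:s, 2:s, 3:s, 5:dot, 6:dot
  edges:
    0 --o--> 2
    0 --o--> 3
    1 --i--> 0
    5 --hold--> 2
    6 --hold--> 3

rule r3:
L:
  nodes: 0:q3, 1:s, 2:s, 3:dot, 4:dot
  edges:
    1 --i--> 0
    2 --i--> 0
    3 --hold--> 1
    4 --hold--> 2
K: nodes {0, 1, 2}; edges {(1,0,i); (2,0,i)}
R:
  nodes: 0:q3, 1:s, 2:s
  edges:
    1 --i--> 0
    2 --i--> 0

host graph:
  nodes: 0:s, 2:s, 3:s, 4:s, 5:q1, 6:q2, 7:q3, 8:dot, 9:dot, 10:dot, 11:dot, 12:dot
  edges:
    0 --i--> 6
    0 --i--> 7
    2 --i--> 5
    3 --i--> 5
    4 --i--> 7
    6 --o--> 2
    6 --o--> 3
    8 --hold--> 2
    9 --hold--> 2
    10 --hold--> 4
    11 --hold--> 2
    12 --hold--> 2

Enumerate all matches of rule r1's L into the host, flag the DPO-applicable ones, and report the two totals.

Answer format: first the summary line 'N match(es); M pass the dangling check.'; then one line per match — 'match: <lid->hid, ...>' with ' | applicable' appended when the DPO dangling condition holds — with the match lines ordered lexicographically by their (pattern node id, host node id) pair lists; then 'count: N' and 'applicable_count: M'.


0 match(es); 0 pass the dangling check.
count: 0
applicable_count: 0


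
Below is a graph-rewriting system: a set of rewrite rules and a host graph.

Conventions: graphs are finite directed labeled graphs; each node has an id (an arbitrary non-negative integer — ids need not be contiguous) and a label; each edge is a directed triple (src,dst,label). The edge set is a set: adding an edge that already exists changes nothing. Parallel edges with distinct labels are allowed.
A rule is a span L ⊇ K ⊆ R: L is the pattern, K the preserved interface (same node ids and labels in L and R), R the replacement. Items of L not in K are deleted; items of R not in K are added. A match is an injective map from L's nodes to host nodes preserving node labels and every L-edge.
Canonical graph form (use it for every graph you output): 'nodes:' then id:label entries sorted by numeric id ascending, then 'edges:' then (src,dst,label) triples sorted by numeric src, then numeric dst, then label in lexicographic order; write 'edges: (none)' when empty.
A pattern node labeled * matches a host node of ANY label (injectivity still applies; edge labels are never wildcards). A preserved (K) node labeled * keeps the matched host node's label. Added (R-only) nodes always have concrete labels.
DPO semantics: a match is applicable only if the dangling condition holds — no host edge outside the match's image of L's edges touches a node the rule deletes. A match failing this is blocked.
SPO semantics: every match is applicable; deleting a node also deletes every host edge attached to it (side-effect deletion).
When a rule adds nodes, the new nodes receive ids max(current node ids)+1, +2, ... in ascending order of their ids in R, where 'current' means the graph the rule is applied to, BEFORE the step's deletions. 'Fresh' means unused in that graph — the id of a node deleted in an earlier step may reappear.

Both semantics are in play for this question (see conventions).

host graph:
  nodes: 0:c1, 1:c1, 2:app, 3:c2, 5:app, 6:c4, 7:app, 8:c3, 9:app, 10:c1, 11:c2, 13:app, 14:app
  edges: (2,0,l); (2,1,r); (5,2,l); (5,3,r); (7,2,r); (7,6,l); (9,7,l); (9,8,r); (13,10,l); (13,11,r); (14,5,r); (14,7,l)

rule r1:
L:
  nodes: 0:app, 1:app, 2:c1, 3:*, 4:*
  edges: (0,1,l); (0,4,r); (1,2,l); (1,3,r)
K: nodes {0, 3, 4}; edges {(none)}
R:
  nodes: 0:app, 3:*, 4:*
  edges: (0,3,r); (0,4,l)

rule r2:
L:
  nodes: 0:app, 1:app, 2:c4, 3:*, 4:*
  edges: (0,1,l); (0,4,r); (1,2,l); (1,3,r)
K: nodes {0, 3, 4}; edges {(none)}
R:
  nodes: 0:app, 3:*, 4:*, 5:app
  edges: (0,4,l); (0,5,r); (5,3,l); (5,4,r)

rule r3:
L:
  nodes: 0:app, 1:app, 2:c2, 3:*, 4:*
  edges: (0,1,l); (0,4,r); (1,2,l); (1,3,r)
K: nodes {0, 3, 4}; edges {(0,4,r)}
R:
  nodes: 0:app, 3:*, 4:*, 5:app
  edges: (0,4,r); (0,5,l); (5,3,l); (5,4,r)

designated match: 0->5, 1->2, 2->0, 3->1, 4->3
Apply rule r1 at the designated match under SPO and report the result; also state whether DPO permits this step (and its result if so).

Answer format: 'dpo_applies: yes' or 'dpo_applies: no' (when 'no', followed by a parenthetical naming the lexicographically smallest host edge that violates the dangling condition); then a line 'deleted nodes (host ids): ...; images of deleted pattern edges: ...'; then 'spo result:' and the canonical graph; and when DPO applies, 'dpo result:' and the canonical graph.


dpo_applies: no
(the rule deletes node 2, which keeps host edge (7,2,r) outside the match image — the dangling condition fails, DPO blocks; SPO proceeds and side-deletes such edges)
deleted nodes (host ids): 0, 2; images of deleted pattern edges: (2,0,l); (2,1,r); (5,2,l); (5,3,r)
spo result:
nodes: 1:c1, 3:c2, 5:app, 6:c4, 7:app, 8:c3, 9:app, 10:c1, 11:c2, 13:app, 14:app
edges: (5,1,r); (5,3,l); (7,6,l); (9,7,l); (9,8,r); (13,10,l); (13,11,r); (14,5,r); (14,7,l)


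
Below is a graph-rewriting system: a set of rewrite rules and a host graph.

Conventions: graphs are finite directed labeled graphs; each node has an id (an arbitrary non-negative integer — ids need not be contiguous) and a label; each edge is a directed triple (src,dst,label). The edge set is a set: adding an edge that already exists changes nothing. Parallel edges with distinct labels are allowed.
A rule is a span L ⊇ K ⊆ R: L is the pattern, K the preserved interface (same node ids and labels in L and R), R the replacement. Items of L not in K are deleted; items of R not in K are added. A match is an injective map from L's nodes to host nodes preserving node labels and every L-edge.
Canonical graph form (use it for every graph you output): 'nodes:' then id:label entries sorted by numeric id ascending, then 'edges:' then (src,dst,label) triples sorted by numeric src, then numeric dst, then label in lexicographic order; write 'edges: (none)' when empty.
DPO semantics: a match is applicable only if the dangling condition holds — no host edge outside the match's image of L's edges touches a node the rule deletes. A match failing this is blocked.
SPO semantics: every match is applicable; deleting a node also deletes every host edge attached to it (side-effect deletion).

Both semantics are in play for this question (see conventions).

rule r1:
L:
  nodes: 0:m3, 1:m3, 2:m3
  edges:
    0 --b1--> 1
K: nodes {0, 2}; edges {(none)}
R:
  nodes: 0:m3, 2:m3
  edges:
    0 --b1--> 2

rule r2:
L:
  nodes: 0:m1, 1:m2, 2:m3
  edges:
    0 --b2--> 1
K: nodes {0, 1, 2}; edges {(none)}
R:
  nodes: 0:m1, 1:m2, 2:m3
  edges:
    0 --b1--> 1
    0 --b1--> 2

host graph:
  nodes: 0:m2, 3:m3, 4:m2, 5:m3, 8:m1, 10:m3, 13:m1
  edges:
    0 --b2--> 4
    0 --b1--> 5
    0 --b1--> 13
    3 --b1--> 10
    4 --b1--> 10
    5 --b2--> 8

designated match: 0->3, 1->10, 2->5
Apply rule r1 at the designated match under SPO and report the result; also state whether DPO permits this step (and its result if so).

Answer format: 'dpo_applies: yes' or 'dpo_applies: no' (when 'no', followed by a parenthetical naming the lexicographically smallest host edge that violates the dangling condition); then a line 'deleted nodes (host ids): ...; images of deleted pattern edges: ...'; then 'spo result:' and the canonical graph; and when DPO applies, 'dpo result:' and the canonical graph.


dpo_applies: no
(the rule deletes node 10, which keeps host edge (4,10,b1) outside the match image — the dangling condition fails, DPO blocks; SPO proceeds and side-deletes such edges)
deleted nodes (host ids): 10; images of deleted pattern edges: (3,10,b1)
spo result:
nodes: 0:m2, 3:m3, 4:m2, 5:m3, 8:m1, 13:m1
edges: (0,4,b2); (0,5,b1); (0,13,b1); (3,5,b1); (5,8,b2)


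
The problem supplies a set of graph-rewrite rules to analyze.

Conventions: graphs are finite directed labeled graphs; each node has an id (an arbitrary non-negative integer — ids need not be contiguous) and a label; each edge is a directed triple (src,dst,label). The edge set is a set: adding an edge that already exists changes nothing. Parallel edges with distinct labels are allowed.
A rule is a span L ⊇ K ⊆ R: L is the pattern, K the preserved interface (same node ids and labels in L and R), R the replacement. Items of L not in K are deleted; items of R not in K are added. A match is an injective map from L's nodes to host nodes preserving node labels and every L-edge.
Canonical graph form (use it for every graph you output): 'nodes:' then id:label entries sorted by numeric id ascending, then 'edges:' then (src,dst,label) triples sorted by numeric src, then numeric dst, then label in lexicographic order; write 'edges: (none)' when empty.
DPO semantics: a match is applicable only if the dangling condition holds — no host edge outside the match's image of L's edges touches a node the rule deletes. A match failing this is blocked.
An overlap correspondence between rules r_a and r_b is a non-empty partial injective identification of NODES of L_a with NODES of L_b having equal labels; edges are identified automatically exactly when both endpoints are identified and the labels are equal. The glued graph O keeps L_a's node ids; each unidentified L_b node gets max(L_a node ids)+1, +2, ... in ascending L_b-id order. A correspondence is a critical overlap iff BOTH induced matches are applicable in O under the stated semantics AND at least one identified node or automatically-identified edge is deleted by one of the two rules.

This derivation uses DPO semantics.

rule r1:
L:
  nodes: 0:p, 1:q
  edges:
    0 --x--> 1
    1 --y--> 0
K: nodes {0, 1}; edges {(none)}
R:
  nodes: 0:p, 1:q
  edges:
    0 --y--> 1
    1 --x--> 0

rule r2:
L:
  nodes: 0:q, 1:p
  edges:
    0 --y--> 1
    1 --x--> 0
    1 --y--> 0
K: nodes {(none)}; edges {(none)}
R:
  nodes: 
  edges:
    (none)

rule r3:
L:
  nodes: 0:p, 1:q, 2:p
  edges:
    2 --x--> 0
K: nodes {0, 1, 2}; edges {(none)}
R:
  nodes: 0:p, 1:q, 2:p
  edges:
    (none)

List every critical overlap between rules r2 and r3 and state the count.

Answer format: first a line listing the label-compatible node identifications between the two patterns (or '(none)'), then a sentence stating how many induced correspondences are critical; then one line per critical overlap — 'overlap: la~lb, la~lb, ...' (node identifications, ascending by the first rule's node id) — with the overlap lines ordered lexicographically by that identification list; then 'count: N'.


label-compatible node identifications between L(r2) and L(r3): 0~1, 1~0, 1~2
1 of the induced correspondences is a critical overlap of r2 and r3.
overlap: 0~1
count: 1


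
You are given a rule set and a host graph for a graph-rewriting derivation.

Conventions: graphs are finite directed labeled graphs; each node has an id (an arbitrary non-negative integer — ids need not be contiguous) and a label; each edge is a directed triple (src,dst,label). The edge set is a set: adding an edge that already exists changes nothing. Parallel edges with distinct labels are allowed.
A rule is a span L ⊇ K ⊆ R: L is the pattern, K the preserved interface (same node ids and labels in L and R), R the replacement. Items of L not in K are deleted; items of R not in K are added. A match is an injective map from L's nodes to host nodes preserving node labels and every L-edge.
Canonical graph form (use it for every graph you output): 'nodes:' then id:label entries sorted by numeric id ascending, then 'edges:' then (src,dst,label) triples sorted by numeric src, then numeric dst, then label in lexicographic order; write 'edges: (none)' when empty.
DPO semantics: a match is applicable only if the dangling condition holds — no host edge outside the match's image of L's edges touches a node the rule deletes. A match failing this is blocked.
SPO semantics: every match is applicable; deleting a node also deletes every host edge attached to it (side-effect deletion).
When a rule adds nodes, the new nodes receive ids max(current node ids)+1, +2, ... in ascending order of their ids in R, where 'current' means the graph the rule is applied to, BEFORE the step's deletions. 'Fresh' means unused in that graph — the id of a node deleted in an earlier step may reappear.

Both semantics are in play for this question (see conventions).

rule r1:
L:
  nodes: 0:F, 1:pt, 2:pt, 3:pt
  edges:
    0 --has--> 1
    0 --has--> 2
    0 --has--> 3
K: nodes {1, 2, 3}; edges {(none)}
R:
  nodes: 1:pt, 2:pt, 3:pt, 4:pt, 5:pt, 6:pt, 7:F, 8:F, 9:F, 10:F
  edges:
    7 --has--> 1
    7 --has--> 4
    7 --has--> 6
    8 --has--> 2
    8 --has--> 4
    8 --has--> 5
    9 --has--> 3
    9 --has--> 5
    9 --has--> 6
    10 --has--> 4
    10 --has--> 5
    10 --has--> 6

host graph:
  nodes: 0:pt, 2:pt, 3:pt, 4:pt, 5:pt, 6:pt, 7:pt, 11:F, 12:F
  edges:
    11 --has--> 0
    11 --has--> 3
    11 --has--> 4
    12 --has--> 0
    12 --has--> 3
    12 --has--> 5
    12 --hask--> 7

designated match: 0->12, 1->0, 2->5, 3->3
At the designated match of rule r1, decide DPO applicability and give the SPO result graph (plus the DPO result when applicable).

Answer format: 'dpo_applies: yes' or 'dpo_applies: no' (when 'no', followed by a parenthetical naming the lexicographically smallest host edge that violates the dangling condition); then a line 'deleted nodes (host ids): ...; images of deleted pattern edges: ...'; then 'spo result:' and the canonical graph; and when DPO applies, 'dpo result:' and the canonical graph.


dpo_applies: no
(the rule deletes node 12, which keeps host edge (12,7,hask) outside the match image — the dangling condition fails, DPO blocks; SPO proceeds and side-deletes such edges)
deleted nodes (host ids): 12; images of deleted pattern edges: (12,0,has); (12,3,has); (12,5,has)
spo result:
nodes: 0:pt, 2:pt, 3:pt, 4:pt, 5:pt, 6:pt, 7:pt, 11:F, 13:pt, 14:pt, 15:pt, 16:F, 17:F, 18:F, 19:F
edges: (11,0,has); (11,3,has); (11,4,has); (16,0,has); (16,13,has); (16,15,has); (17,5,has); (17,13,has); (17,14,has); (18,3,has); (18,14,has); (18,15,has); (19,13,has); (19,14,has); (19,15,has)


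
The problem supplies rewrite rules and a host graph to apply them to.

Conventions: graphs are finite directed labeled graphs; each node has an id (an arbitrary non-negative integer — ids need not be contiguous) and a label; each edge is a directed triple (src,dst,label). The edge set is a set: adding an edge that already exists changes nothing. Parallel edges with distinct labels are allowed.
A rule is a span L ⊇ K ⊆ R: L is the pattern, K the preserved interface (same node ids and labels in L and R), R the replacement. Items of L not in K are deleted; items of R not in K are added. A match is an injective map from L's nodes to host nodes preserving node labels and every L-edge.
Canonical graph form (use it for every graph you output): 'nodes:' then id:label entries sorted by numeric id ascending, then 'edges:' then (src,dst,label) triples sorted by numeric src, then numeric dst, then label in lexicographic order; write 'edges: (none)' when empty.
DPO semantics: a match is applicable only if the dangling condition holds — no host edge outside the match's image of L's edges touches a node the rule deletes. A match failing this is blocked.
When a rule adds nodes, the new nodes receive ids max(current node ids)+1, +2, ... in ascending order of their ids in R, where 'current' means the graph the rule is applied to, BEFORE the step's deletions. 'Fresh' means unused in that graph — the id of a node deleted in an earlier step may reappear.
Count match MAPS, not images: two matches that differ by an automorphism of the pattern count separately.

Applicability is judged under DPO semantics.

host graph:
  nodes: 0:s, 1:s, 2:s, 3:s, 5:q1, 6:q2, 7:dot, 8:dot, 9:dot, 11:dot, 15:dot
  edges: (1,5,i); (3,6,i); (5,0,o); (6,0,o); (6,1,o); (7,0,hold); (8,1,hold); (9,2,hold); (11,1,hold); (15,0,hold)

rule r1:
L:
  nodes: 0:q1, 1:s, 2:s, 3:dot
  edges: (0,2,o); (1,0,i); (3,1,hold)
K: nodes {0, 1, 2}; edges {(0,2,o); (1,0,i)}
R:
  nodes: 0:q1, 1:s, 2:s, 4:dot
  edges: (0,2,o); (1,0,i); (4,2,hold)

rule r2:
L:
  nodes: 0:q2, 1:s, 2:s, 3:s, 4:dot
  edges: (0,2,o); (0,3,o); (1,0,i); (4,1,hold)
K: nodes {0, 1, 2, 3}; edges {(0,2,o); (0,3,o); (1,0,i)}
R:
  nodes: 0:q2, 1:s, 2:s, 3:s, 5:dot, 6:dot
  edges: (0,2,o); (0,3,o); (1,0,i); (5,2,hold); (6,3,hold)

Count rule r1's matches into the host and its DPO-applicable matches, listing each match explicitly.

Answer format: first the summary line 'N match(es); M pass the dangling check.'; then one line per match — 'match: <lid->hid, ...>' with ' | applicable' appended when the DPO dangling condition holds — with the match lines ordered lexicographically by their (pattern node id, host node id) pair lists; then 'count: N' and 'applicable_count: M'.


2 match(es); 2 pass the dangling check.
match: 0->5, 1->1, 2->0, 3->8 | applicable
match: 0->5, 1->1, 2->0, 3->11 | applicable
count: 2
applicable_count: 2


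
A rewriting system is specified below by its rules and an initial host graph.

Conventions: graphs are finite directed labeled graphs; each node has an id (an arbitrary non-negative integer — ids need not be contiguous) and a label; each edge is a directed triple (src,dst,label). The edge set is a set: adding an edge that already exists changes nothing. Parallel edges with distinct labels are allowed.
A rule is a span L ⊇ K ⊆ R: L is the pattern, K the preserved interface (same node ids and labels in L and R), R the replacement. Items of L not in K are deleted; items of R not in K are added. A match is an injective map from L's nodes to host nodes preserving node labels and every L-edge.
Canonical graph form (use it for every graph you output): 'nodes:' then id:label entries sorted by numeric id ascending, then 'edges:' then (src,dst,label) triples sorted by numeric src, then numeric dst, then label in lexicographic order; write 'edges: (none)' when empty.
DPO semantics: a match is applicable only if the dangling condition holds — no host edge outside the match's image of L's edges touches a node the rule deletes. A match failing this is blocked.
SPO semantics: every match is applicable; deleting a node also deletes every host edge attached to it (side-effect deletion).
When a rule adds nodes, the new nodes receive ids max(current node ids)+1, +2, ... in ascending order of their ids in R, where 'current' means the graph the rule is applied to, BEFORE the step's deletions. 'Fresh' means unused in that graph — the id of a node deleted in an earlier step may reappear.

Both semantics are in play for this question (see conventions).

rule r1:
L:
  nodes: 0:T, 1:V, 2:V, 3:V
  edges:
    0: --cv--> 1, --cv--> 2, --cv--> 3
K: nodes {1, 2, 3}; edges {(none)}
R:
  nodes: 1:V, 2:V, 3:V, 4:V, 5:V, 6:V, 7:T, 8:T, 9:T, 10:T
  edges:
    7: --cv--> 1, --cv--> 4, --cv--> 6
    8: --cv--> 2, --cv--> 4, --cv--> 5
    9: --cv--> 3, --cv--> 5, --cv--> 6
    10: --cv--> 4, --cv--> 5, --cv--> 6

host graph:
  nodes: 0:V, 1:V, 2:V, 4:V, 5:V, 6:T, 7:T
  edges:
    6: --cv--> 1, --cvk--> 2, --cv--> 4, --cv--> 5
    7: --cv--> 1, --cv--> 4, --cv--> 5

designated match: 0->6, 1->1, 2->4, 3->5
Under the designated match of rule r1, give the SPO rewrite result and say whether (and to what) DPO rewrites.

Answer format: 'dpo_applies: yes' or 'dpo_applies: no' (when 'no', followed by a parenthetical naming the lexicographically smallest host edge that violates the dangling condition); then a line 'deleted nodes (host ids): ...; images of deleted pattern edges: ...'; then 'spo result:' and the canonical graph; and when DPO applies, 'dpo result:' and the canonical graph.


dpo_applies: no
(the rule deletes node 6, which keeps host edge (6,2,cvk) outside the match image — the dangling condition fails, DPO blocks; SPO proceeds and side-deletes such edges)
deleted nodes (host ids): 6; images of deleted pattern edges: (6,1,cv); (6,4,cv); (6,5,cv)
spo result:
nodes: 0:V, 1:V, 2:V, 4:V, 5:V, 7:T, 8:V, 9:V, 10:V, 11:T, 12:T, 13:T, 14:T
edges: (7,1,cv); (7,4,cv); (7,5,cv); (11,1,cv); (11,8,cv); (11,10,cv); (12,4,cv); (12,8,cv); (12,9,cv); (13,5,cv); (13,9,cv); (13,10,cv); (14,8,cv); (14,9,cv); (14,10,cv)


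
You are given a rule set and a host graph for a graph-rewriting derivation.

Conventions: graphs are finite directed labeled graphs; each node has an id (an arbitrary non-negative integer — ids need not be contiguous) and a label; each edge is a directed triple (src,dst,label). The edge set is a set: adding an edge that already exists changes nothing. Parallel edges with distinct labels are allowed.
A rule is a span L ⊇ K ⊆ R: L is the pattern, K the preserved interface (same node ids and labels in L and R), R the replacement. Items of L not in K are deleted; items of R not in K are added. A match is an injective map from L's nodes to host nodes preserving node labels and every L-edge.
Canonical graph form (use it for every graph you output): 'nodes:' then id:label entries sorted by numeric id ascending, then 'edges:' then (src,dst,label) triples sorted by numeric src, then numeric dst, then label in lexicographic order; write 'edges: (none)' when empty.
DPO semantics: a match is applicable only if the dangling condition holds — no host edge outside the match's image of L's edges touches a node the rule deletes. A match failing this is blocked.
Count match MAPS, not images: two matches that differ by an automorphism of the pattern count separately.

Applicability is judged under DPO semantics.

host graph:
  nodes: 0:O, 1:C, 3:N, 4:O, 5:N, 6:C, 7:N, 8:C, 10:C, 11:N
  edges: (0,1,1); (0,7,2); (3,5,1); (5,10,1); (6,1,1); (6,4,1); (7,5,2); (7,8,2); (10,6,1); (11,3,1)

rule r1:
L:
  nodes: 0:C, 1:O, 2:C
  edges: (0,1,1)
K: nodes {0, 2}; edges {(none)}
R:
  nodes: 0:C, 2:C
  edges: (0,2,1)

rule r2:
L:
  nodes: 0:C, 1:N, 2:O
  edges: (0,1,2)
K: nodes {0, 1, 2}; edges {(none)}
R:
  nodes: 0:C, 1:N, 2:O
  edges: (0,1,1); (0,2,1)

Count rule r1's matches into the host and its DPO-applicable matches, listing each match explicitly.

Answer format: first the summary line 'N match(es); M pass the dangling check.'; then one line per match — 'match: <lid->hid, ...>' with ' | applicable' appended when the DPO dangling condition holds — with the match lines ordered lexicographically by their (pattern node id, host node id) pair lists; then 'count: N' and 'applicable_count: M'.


3 match(es); 3 pass the dangling check.
match: 0->6, 1->4, 2->1 | applicable
match: 0->6, 1->4, 2->8 | applicable
match: 0->6, 1->4, 2->10 | applicable
count: 3
applicable_count: 3
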